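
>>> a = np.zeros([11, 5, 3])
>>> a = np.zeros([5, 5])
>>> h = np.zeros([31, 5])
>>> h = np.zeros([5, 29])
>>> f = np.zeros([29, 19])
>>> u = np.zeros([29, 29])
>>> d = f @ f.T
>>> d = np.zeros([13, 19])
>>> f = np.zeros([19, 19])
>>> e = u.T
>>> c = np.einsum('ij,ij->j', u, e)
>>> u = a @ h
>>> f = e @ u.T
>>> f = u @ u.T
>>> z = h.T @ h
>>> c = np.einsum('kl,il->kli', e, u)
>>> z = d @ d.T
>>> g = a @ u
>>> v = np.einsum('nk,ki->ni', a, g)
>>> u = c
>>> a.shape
(5, 5)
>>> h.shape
(5, 29)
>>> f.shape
(5, 5)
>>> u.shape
(29, 29, 5)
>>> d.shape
(13, 19)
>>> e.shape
(29, 29)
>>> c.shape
(29, 29, 5)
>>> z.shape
(13, 13)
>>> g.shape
(5, 29)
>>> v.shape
(5, 29)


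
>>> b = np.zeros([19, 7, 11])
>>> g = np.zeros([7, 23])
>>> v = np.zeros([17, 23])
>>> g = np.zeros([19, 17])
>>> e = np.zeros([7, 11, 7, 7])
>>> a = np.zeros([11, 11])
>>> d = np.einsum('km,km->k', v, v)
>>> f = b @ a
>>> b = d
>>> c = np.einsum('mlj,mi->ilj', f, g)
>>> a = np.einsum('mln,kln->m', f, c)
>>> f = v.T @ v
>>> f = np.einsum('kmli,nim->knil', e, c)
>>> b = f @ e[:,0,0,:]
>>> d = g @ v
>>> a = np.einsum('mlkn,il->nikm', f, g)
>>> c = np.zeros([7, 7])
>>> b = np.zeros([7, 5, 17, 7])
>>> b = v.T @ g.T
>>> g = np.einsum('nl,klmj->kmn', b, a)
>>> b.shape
(23, 19)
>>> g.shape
(7, 7, 23)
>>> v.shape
(17, 23)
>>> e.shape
(7, 11, 7, 7)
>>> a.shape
(7, 19, 7, 7)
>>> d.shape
(19, 23)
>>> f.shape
(7, 17, 7, 7)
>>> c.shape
(7, 7)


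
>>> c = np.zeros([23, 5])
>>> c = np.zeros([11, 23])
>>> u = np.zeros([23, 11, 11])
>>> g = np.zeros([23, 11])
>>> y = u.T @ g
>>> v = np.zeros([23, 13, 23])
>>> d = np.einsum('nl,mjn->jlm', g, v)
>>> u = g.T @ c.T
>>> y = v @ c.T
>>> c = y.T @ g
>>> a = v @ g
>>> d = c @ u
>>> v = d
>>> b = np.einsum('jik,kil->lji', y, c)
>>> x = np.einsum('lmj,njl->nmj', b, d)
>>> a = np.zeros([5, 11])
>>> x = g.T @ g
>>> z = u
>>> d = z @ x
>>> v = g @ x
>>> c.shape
(11, 13, 11)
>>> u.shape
(11, 11)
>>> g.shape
(23, 11)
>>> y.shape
(23, 13, 11)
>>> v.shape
(23, 11)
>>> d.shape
(11, 11)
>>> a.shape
(5, 11)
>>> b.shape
(11, 23, 13)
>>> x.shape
(11, 11)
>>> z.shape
(11, 11)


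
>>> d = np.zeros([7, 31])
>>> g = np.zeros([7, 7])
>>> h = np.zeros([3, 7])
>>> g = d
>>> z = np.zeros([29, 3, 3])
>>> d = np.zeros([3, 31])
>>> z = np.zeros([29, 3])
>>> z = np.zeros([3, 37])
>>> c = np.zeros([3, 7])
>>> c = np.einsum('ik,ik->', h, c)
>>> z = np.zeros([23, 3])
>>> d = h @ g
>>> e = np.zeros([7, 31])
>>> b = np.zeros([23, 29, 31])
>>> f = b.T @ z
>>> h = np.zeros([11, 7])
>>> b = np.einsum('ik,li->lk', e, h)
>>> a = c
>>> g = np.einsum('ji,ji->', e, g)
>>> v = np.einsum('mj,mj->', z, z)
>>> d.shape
(3, 31)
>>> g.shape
()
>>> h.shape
(11, 7)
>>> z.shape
(23, 3)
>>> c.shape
()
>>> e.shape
(7, 31)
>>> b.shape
(11, 31)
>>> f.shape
(31, 29, 3)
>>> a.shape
()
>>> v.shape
()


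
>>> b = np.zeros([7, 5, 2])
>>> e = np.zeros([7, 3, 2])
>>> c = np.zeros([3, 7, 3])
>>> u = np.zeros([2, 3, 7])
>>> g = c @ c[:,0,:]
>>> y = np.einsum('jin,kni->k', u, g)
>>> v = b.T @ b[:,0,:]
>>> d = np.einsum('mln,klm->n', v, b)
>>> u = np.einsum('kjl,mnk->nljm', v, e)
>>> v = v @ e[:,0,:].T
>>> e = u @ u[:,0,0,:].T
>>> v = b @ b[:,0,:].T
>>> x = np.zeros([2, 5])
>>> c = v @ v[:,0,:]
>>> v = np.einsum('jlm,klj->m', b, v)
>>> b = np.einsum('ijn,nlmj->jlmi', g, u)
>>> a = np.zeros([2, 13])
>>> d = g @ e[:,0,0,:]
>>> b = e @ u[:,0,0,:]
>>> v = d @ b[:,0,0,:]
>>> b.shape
(3, 2, 5, 7)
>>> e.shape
(3, 2, 5, 3)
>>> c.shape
(7, 5, 7)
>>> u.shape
(3, 2, 5, 7)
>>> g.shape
(3, 7, 3)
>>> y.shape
(3,)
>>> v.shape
(3, 7, 7)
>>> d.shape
(3, 7, 3)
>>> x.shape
(2, 5)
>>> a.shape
(2, 13)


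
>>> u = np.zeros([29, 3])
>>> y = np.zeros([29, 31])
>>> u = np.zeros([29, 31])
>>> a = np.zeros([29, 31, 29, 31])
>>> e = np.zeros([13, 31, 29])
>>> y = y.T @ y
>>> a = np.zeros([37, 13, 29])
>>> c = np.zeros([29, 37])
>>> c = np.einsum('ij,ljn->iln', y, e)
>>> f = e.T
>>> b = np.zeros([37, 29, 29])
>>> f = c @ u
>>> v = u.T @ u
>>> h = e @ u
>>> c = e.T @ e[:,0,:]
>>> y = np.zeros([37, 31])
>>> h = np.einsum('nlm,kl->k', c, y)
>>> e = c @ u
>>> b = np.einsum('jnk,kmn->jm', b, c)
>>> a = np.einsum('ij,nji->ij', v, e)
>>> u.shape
(29, 31)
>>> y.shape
(37, 31)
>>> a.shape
(31, 31)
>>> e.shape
(29, 31, 31)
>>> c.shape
(29, 31, 29)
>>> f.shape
(31, 13, 31)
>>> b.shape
(37, 31)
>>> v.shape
(31, 31)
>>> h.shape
(37,)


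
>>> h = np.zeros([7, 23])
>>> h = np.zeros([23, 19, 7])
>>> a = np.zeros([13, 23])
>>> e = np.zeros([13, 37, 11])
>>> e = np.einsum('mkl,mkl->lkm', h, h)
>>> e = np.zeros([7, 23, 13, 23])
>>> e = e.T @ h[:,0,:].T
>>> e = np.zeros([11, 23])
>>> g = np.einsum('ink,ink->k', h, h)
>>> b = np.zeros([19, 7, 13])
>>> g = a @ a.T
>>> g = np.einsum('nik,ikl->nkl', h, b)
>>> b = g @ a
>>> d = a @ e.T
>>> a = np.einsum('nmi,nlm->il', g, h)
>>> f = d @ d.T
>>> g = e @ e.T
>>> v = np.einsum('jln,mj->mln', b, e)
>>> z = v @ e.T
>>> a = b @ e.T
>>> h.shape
(23, 19, 7)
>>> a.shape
(23, 7, 11)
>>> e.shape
(11, 23)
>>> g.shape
(11, 11)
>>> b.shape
(23, 7, 23)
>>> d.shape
(13, 11)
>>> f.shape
(13, 13)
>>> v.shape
(11, 7, 23)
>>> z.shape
(11, 7, 11)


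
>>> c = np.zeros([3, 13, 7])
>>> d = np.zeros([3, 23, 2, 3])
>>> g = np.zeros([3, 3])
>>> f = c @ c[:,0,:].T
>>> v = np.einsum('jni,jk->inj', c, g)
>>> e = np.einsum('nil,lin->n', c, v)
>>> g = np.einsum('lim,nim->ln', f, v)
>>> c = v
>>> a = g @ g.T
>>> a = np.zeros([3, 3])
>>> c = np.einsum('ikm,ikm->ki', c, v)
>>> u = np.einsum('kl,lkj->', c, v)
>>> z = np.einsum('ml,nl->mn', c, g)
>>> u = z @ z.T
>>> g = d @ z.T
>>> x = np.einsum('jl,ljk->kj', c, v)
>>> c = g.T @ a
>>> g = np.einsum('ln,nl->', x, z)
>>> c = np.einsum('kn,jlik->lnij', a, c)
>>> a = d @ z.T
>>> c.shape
(2, 3, 23, 13)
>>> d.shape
(3, 23, 2, 3)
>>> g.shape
()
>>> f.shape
(3, 13, 3)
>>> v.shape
(7, 13, 3)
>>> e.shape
(3,)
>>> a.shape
(3, 23, 2, 13)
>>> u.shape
(13, 13)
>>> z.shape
(13, 3)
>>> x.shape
(3, 13)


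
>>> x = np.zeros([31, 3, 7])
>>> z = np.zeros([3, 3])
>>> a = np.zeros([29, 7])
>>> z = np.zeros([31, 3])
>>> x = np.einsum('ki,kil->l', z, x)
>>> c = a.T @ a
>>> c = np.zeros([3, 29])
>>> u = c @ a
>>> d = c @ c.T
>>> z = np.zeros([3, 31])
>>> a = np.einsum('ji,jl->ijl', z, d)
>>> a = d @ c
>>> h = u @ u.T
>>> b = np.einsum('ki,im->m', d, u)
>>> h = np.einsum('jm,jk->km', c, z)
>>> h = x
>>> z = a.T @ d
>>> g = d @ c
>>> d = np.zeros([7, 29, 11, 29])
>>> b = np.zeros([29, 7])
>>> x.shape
(7,)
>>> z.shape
(29, 3)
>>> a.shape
(3, 29)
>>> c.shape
(3, 29)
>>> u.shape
(3, 7)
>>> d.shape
(7, 29, 11, 29)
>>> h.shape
(7,)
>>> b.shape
(29, 7)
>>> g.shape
(3, 29)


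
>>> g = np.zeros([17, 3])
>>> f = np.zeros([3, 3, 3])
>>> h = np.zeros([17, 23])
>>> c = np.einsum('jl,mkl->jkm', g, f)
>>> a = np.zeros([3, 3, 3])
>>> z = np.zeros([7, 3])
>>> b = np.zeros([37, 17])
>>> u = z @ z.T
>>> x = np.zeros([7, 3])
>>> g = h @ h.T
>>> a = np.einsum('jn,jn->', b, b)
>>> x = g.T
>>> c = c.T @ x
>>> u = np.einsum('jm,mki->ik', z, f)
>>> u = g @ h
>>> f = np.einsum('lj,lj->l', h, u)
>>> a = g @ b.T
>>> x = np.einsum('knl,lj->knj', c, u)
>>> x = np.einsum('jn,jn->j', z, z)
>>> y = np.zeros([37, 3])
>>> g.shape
(17, 17)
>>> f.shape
(17,)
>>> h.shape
(17, 23)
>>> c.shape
(3, 3, 17)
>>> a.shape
(17, 37)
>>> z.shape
(7, 3)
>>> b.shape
(37, 17)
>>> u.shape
(17, 23)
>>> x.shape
(7,)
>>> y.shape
(37, 3)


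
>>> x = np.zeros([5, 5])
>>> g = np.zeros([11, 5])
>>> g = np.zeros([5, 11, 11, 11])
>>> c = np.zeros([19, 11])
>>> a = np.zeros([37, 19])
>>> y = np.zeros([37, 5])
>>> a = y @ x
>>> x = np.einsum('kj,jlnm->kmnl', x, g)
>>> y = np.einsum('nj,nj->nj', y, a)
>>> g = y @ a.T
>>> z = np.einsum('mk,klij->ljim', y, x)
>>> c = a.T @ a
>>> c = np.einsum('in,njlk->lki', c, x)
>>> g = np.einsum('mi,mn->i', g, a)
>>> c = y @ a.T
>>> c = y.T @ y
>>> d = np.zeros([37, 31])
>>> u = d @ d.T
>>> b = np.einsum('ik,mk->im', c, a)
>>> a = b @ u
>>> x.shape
(5, 11, 11, 11)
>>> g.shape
(37,)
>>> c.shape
(5, 5)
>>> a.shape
(5, 37)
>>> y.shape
(37, 5)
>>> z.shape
(11, 11, 11, 37)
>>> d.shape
(37, 31)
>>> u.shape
(37, 37)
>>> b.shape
(5, 37)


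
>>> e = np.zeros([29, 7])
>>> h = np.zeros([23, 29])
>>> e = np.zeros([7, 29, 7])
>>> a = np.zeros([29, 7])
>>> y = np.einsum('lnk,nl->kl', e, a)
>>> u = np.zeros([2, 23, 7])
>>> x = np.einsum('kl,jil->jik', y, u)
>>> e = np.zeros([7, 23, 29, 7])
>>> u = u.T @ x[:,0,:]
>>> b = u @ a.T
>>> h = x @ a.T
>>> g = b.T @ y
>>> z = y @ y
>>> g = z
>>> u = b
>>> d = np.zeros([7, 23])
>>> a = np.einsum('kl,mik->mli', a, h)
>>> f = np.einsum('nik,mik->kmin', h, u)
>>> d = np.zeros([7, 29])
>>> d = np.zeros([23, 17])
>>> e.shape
(7, 23, 29, 7)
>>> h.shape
(2, 23, 29)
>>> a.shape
(2, 7, 23)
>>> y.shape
(7, 7)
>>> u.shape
(7, 23, 29)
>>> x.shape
(2, 23, 7)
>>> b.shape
(7, 23, 29)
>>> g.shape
(7, 7)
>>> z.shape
(7, 7)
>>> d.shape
(23, 17)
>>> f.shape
(29, 7, 23, 2)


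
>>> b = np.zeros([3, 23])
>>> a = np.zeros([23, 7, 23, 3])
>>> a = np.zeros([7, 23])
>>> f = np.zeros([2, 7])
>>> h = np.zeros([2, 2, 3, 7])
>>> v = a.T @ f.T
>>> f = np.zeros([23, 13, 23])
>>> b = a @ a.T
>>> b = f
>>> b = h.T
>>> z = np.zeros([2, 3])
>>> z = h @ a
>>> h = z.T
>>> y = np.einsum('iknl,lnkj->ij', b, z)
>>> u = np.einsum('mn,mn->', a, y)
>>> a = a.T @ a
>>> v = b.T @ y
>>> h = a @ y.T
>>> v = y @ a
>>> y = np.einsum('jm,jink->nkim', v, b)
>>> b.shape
(7, 3, 2, 2)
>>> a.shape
(23, 23)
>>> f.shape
(23, 13, 23)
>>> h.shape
(23, 7)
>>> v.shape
(7, 23)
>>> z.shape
(2, 2, 3, 23)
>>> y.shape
(2, 2, 3, 23)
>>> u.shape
()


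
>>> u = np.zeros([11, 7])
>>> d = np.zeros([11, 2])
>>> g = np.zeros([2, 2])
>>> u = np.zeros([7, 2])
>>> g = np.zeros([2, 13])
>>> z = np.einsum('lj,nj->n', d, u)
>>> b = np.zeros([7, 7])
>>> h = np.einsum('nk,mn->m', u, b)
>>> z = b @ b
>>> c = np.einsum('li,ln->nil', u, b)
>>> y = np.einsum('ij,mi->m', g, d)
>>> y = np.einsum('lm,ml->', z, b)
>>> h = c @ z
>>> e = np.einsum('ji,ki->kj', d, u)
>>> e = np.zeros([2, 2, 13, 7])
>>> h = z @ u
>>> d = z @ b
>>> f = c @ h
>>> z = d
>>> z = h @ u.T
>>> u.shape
(7, 2)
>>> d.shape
(7, 7)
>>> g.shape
(2, 13)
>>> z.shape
(7, 7)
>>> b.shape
(7, 7)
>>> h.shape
(7, 2)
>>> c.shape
(7, 2, 7)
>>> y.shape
()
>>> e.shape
(2, 2, 13, 7)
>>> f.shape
(7, 2, 2)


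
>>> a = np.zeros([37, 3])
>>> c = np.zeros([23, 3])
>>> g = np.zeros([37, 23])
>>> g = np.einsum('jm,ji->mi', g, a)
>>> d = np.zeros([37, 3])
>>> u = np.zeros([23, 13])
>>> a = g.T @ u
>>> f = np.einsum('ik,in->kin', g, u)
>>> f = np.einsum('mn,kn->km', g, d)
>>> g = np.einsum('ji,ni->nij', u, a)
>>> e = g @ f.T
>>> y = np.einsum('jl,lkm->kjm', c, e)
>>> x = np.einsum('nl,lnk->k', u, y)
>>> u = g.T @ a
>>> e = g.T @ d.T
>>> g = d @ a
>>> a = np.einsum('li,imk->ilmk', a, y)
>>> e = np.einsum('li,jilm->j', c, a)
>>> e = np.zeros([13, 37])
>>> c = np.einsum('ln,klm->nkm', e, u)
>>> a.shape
(13, 3, 23, 37)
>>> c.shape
(37, 23, 13)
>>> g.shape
(37, 13)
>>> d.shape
(37, 3)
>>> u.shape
(23, 13, 13)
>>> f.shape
(37, 23)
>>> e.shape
(13, 37)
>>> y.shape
(13, 23, 37)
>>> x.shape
(37,)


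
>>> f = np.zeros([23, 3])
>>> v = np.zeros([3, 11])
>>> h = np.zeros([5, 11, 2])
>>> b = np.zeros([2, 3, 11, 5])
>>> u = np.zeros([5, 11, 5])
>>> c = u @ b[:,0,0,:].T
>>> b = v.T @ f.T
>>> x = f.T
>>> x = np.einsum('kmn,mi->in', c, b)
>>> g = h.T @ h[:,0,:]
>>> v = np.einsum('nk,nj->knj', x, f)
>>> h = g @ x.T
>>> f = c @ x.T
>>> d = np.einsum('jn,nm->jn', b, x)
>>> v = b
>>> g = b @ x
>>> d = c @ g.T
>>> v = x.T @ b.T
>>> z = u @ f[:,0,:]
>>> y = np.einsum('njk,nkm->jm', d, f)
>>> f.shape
(5, 11, 23)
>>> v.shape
(2, 11)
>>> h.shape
(2, 11, 23)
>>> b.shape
(11, 23)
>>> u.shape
(5, 11, 5)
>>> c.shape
(5, 11, 2)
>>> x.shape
(23, 2)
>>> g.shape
(11, 2)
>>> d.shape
(5, 11, 11)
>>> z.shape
(5, 11, 23)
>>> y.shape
(11, 23)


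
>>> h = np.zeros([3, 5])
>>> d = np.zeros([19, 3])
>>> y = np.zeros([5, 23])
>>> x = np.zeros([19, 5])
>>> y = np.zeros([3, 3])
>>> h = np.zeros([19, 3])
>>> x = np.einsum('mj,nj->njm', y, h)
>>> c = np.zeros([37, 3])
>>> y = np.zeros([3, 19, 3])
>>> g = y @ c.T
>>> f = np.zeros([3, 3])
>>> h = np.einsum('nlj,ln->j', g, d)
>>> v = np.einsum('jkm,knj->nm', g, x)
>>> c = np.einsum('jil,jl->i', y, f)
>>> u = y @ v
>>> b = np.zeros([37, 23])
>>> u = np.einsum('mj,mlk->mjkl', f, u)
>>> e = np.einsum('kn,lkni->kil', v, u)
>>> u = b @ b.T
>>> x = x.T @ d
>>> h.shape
(37,)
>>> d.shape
(19, 3)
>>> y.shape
(3, 19, 3)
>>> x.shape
(3, 3, 3)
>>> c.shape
(19,)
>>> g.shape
(3, 19, 37)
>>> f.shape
(3, 3)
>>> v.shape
(3, 37)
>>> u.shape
(37, 37)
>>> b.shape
(37, 23)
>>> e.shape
(3, 19, 3)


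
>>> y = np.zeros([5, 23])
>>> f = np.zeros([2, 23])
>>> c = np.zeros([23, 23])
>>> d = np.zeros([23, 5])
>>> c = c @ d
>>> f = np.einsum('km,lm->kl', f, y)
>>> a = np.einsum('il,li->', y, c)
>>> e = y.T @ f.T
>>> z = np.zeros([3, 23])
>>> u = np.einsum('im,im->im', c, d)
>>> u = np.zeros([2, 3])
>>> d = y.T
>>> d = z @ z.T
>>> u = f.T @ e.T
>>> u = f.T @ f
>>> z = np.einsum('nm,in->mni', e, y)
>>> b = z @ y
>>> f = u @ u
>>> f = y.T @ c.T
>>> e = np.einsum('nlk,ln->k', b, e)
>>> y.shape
(5, 23)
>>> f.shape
(23, 23)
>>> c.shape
(23, 5)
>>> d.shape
(3, 3)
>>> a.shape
()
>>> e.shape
(23,)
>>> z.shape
(2, 23, 5)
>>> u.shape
(5, 5)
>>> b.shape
(2, 23, 23)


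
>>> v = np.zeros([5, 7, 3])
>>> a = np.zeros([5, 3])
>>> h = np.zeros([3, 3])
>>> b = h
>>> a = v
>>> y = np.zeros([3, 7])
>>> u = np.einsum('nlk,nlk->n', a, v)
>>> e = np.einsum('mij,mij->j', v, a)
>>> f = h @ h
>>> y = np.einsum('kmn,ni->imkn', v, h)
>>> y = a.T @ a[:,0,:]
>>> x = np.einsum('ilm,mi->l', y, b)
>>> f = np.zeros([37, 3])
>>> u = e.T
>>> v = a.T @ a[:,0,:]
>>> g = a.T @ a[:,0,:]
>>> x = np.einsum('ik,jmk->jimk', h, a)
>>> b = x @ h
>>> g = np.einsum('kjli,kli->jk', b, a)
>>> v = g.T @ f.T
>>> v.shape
(5, 37)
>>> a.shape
(5, 7, 3)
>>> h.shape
(3, 3)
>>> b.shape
(5, 3, 7, 3)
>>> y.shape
(3, 7, 3)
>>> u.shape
(3,)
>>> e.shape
(3,)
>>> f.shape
(37, 3)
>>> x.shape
(5, 3, 7, 3)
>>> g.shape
(3, 5)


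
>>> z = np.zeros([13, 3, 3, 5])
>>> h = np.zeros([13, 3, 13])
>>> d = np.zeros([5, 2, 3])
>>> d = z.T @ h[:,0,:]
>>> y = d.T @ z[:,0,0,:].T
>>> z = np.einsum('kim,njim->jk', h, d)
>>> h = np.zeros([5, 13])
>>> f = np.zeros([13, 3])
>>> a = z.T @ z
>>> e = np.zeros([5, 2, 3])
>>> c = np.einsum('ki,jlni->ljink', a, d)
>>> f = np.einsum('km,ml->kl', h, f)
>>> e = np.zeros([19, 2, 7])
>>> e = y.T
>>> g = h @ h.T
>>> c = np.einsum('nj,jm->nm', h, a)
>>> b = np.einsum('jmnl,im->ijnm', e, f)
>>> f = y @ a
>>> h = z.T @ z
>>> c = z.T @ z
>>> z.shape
(3, 13)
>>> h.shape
(13, 13)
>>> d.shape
(5, 3, 3, 13)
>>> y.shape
(13, 3, 3, 13)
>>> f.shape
(13, 3, 3, 13)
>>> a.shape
(13, 13)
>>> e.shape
(13, 3, 3, 13)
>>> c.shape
(13, 13)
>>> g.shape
(5, 5)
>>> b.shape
(5, 13, 3, 3)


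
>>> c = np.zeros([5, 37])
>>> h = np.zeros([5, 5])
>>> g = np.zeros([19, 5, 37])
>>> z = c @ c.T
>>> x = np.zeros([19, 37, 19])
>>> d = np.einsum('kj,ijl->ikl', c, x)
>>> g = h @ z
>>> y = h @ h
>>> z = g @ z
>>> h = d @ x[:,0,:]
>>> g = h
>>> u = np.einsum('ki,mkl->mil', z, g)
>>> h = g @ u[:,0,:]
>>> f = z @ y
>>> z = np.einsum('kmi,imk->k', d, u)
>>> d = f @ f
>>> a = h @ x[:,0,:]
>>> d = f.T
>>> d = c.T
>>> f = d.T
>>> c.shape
(5, 37)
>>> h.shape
(19, 5, 19)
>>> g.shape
(19, 5, 19)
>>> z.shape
(19,)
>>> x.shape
(19, 37, 19)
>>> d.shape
(37, 5)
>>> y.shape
(5, 5)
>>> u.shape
(19, 5, 19)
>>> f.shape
(5, 37)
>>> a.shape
(19, 5, 19)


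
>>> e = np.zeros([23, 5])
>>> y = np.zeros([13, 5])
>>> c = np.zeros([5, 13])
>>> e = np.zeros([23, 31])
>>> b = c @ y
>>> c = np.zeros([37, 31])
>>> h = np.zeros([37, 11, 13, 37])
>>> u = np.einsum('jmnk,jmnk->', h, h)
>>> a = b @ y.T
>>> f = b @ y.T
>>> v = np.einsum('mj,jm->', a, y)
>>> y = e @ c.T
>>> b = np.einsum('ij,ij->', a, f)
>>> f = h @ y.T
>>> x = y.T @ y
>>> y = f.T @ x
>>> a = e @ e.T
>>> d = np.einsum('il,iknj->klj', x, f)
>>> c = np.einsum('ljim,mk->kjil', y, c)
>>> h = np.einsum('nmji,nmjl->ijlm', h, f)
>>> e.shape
(23, 31)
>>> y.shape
(23, 13, 11, 37)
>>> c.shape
(31, 13, 11, 23)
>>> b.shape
()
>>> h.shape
(37, 13, 23, 11)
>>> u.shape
()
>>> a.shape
(23, 23)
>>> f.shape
(37, 11, 13, 23)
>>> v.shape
()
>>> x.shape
(37, 37)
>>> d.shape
(11, 37, 23)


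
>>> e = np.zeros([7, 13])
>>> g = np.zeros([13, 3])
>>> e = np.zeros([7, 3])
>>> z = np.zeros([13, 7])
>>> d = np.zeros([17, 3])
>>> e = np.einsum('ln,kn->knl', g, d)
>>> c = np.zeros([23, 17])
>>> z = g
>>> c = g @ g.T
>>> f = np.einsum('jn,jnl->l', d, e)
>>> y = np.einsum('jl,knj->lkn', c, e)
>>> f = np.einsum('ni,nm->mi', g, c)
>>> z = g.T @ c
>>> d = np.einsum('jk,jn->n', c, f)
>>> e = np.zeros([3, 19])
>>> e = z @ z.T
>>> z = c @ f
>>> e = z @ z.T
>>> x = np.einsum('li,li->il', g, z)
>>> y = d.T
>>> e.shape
(13, 13)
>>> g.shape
(13, 3)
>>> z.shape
(13, 3)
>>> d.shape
(3,)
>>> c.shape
(13, 13)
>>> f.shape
(13, 3)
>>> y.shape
(3,)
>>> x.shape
(3, 13)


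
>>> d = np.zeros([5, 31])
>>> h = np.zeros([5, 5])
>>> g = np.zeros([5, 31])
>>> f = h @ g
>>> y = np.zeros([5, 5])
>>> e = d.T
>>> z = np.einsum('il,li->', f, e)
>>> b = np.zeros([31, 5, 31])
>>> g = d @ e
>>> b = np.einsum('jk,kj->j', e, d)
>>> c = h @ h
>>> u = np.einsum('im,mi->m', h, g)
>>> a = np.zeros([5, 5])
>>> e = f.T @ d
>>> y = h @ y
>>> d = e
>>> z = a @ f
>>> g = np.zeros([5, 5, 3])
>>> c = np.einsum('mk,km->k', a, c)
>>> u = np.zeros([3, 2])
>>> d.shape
(31, 31)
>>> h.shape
(5, 5)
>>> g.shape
(5, 5, 3)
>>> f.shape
(5, 31)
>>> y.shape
(5, 5)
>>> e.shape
(31, 31)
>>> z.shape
(5, 31)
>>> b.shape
(31,)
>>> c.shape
(5,)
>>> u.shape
(3, 2)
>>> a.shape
(5, 5)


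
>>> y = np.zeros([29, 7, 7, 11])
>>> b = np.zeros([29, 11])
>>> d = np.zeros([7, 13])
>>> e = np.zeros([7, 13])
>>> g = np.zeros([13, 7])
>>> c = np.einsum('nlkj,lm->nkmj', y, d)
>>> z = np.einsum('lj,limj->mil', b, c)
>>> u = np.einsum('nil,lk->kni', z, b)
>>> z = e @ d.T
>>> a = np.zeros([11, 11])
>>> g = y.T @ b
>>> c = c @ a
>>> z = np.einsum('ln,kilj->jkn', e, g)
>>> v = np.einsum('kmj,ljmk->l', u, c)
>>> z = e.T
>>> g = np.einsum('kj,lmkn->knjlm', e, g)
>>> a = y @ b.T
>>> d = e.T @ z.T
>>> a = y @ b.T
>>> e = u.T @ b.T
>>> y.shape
(29, 7, 7, 11)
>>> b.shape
(29, 11)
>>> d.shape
(13, 13)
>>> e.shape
(7, 13, 29)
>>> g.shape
(7, 11, 13, 11, 7)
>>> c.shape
(29, 7, 13, 11)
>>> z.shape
(13, 7)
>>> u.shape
(11, 13, 7)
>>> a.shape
(29, 7, 7, 29)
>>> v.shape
(29,)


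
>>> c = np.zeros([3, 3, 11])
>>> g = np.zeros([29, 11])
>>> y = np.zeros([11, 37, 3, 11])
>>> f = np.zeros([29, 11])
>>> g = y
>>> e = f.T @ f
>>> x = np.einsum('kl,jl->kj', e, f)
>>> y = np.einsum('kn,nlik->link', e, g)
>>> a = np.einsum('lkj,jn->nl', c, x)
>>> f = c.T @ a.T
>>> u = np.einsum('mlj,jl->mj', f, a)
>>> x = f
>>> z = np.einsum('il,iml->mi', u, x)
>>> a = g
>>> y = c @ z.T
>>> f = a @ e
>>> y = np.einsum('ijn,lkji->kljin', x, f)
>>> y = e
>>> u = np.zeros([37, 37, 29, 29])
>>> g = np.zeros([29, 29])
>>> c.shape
(3, 3, 11)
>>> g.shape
(29, 29)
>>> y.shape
(11, 11)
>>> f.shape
(11, 37, 3, 11)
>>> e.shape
(11, 11)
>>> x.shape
(11, 3, 29)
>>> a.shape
(11, 37, 3, 11)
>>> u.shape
(37, 37, 29, 29)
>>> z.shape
(3, 11)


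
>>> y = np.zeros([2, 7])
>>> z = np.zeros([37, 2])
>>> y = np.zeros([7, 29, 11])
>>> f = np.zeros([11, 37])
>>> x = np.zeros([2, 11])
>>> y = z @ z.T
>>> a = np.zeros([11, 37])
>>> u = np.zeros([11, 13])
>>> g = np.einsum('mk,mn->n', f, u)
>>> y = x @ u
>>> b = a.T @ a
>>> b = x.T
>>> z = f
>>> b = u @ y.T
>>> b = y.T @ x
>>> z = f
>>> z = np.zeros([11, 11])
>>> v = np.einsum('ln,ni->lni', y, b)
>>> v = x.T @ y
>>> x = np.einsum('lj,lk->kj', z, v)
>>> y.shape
(2, 13)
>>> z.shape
(11, 11)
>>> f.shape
(11, 37)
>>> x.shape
(13, 11)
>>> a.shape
(11, 37)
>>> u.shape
(11, 13)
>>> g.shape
(13,)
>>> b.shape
(13, 11)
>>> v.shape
(11, 13)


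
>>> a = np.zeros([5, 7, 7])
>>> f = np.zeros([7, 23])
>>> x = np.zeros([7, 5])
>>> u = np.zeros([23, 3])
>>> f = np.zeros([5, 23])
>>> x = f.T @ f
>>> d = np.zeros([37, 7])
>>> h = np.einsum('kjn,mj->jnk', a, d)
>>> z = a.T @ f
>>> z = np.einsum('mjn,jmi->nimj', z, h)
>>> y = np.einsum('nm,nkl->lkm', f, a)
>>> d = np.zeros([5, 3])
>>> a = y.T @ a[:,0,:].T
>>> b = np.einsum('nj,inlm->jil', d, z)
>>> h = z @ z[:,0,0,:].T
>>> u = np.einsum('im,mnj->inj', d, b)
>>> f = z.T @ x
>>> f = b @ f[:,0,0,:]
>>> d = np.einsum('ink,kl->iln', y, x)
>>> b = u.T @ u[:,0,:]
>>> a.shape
(23, 7, 5)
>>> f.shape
(3, 23, 23)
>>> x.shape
(23, 23)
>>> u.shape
(5, 23, 7)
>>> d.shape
(7, 23, 7)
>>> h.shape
(23, 5, 7, 23)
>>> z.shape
(23, 5, 7, 7)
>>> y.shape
(7, 7, 23)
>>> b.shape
(7, 23, 7)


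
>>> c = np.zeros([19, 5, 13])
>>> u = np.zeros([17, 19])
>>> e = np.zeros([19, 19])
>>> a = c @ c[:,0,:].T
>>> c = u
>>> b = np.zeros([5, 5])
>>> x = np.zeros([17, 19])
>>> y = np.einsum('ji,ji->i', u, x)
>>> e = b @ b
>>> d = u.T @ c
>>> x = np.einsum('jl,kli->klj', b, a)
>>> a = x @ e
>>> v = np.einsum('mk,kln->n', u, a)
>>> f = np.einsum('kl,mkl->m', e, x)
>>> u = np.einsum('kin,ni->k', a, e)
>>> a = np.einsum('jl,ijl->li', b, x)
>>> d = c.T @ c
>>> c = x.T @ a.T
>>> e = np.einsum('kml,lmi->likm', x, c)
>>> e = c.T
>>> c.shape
(5, 5, 5)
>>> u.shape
(19,)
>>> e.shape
(5, 5, 5)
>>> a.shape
(5, 19)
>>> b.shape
(5, 5)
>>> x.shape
(19, 5, 5)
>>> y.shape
(19,)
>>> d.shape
(19, 19)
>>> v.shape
(5,)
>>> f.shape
(19,)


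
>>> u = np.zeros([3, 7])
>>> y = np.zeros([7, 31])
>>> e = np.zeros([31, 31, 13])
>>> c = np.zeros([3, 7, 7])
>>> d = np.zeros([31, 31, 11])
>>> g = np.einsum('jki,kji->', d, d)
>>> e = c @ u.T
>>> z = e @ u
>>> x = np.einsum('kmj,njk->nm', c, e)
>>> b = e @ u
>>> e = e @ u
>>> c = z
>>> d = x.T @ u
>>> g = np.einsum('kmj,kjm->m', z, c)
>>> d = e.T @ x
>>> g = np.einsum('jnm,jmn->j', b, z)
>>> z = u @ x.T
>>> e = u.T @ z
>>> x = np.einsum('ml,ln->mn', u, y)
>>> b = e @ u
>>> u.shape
(3, 7)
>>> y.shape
(7, 31)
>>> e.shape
(7, 3)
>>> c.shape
(3, 7, 7)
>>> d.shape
(7, 7, 7)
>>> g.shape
(3,)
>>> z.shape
(3, 3)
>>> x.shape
(3, 31)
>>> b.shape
(7, 7)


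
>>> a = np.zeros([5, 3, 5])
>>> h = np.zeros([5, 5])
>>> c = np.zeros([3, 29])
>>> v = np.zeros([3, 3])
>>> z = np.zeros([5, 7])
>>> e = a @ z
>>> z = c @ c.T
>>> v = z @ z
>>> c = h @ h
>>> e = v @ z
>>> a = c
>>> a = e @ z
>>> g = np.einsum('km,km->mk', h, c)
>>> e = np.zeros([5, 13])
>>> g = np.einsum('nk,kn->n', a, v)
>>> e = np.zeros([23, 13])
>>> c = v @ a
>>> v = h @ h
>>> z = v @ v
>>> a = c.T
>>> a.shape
(3, 3)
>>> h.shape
(5, 5)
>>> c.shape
(3, 3)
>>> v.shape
(5, 5)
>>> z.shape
(5, 5)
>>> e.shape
(23, 13)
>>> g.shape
(3,)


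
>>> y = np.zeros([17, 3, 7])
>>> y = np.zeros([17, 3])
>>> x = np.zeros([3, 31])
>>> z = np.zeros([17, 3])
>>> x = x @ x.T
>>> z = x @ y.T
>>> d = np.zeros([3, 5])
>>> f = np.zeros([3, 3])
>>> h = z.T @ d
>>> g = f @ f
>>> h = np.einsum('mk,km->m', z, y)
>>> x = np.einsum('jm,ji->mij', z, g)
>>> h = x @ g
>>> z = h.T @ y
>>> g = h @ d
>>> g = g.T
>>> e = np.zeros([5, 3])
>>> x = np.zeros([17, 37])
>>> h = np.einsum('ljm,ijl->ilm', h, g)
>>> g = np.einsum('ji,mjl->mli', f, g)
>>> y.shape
(17, 3)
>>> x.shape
(17, 37)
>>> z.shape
(3, 3, 3)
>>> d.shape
(3, 5)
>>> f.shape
(3, 3)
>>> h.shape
(5, 17, 3)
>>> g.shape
(5, 17, 3)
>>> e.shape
(5, 3)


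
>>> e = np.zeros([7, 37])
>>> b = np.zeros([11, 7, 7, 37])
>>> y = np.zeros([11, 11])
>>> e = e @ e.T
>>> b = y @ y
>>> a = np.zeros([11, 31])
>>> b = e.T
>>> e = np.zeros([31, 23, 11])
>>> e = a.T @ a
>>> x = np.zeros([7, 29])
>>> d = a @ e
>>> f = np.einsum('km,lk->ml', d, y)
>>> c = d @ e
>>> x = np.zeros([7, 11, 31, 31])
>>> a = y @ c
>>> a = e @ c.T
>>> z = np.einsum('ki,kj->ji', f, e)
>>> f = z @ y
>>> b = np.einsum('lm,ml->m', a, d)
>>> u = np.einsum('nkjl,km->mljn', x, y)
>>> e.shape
(31, 31)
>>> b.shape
(11,)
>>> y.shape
(11, 11)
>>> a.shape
(31, 11)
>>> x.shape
(7, 11, 31, 31)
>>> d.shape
(11, 31)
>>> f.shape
(31, 11)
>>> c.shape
(11, 31)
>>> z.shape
(31, 11)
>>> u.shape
(11, 31, 31, 7)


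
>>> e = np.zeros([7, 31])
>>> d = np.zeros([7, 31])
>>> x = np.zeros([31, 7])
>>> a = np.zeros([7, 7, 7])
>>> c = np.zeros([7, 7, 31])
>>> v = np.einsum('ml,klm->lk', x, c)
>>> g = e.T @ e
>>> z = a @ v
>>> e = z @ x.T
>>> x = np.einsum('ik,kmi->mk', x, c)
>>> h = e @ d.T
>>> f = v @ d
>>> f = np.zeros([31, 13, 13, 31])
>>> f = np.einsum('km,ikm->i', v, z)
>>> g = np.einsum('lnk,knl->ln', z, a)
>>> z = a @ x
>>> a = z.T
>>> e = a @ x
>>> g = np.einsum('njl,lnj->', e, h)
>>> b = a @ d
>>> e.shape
(7, 7, 7)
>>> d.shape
(7, 31)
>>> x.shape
(7, 7)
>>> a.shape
(7, 7, 7)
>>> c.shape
(7, 7, 31)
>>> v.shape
(7, 7)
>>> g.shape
()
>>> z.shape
(7, 7, 7)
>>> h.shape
(7, 7, 7)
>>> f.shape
(7,)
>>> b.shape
(7, 7, 31)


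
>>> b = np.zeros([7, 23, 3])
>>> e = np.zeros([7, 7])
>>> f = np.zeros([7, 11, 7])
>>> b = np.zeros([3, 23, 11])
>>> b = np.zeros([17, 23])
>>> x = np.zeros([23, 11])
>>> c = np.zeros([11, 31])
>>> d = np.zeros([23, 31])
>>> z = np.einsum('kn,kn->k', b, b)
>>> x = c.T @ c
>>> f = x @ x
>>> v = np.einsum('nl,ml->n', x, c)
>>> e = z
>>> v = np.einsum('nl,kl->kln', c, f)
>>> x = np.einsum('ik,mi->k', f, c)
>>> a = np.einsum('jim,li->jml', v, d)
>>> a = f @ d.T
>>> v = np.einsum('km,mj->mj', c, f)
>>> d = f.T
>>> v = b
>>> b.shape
(17, 23)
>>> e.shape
(17,)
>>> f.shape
(31, 31)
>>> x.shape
(31,)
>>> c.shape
(11, 31)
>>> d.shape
(31, 31)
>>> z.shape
(17,)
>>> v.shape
(17, 23)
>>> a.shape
(31, 23)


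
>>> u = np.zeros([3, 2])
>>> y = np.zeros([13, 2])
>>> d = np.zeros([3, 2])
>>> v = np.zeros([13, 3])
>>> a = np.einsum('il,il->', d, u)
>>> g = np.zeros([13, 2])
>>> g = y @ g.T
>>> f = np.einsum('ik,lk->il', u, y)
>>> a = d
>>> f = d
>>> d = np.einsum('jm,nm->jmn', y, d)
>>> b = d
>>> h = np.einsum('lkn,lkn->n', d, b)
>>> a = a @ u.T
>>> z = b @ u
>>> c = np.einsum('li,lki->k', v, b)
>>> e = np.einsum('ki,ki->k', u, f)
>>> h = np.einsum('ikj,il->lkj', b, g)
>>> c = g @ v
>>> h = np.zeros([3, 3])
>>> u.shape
(3, 2)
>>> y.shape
(13, 2)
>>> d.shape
(13, 2, 3)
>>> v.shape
(13, 3)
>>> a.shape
(3, 3)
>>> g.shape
(13, 13)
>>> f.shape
(3, 2)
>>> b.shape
(13, 2, 3)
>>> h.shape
(3, 3)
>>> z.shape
(13, 2, 2)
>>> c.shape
(13, 3)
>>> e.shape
(3,)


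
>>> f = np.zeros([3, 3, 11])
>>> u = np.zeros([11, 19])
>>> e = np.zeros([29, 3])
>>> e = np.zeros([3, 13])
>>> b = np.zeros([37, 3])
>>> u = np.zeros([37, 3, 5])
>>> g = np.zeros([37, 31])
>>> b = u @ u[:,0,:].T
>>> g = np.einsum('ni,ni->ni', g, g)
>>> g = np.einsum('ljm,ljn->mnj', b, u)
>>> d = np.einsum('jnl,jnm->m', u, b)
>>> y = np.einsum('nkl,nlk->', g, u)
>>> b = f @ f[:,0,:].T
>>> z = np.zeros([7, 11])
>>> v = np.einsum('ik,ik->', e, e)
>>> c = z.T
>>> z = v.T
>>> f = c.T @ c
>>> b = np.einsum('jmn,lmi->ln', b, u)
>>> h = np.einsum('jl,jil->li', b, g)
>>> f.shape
(7, 7)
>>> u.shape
(37, 3, 5)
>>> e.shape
(3, 13)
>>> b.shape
(37, 3)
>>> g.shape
(37, 5, 3)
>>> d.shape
(37,)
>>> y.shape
()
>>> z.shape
()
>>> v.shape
()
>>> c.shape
(11, 7)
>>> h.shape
(3, 5)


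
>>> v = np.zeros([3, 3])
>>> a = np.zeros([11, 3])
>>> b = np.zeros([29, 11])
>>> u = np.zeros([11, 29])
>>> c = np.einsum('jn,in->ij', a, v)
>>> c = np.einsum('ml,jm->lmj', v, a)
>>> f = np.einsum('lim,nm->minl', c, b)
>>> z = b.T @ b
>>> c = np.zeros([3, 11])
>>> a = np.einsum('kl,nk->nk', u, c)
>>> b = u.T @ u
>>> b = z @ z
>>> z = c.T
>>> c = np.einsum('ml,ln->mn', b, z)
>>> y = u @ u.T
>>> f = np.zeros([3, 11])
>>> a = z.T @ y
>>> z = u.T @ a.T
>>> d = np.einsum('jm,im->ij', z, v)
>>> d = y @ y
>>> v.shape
(3, 3)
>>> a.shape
(3, 11)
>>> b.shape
(11, 11)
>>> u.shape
(11, 29)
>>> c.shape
(11, 3)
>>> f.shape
(3, 11)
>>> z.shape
(29, 3)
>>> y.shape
(11, 11)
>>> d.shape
(11, 11)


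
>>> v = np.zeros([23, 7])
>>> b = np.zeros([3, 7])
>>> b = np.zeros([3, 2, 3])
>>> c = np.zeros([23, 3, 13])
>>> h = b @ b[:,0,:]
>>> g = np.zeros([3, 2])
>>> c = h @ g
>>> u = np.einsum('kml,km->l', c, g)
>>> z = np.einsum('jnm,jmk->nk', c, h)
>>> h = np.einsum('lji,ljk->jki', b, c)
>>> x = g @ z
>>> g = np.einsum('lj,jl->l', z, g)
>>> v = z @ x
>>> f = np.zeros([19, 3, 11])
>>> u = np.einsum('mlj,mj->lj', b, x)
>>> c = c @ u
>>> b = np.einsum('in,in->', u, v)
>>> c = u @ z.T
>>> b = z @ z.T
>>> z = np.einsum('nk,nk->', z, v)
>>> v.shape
(2, 3)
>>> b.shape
(2, 2)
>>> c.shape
(2, 2)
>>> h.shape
(2, 2, 3)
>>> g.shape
(2,)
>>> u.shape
(2, 3)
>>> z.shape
()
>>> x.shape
(3, 3)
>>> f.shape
(19, 3, 11)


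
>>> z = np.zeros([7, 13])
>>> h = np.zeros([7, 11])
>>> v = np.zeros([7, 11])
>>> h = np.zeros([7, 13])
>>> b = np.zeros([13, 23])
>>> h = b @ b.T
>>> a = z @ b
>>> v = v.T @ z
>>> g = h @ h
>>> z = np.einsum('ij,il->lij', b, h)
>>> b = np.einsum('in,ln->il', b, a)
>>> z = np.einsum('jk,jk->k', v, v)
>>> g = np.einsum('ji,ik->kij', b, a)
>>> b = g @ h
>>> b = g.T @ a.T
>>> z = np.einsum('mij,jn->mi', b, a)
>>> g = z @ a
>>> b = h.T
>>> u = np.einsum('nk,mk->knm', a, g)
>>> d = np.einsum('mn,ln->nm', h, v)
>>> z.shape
(13, 7)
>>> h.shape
(13, 13)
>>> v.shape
(11, 13)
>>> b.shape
(13, 13)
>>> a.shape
(7, 23)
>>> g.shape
(13, 23)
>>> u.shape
(23, 7, 13)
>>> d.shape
(13, 13)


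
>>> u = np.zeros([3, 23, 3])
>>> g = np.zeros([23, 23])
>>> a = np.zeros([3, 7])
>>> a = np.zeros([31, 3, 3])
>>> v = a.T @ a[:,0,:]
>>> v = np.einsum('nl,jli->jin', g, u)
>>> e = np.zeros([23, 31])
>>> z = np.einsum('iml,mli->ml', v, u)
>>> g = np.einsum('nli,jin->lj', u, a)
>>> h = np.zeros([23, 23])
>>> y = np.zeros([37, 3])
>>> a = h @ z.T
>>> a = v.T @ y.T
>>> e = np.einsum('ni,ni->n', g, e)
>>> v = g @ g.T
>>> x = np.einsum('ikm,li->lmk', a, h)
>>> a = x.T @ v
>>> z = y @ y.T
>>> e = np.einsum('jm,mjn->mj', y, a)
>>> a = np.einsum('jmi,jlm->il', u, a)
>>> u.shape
(3, 23, 3)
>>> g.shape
(23, 31)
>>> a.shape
(3, 37)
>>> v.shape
(23, 23)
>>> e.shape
(3, 37)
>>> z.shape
(37, 37)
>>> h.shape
(23, 23)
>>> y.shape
(37, 3)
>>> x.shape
(23, 37, 3)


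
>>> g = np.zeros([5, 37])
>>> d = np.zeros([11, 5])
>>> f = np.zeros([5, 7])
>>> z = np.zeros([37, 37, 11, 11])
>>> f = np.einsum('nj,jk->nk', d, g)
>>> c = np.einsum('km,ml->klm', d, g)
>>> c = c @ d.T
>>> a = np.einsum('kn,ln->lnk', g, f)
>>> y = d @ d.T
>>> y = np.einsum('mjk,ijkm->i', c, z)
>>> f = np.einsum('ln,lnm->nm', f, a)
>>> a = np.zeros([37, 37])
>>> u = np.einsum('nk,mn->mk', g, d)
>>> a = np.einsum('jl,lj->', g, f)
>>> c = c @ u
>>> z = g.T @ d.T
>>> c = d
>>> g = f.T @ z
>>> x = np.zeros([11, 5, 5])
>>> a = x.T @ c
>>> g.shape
(5, 11)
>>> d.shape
(11, 5)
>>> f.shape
(37, 5)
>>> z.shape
(37, 11)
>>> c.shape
(11, 5)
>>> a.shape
(5, 5, 5)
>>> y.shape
(37,)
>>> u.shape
(11, 37)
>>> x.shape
(11, 5, 5)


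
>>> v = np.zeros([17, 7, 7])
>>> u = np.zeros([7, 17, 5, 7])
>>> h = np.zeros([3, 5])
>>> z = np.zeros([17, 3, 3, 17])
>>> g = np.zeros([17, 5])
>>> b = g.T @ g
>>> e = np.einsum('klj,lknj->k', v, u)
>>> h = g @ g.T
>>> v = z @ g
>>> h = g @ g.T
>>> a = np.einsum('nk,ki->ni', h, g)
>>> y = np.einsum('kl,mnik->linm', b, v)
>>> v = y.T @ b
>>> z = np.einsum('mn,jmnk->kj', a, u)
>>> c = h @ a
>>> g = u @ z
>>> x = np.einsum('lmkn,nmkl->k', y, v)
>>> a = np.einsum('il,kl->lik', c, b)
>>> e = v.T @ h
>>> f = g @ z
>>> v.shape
(17, 3, 3, 5)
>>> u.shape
(7, 17, 5, 7)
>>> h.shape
(17, 17)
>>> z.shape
(7, 7)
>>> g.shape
(7, 17, 5, 7)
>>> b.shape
(5, 5)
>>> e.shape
(5, 3, 3, 17)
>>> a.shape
(5, 17, 5)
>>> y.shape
(5, 3, 3, 17)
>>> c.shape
(17, 5)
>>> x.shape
(3,)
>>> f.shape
(7, 17, 5, 7)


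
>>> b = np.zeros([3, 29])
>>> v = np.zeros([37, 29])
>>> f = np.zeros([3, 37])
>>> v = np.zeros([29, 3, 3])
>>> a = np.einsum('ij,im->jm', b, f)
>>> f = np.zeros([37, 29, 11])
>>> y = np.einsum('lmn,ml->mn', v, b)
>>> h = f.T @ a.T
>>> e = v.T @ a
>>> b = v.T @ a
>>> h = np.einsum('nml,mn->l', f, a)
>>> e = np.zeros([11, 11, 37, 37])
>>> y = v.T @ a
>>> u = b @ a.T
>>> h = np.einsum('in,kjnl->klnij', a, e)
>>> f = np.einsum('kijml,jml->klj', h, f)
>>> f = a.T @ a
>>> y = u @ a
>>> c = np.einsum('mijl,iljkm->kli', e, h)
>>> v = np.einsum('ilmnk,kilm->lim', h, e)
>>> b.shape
(3, 3, 37)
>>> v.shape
(37, 11, 37)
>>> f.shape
(37, 37)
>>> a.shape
(29, 37)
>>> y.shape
(3, 3, 37)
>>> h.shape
(11, 37, 37, 29, 11)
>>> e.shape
(11, 11, 37, 37)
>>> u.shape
(3, 3, 29)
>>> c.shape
(29, 37, 11)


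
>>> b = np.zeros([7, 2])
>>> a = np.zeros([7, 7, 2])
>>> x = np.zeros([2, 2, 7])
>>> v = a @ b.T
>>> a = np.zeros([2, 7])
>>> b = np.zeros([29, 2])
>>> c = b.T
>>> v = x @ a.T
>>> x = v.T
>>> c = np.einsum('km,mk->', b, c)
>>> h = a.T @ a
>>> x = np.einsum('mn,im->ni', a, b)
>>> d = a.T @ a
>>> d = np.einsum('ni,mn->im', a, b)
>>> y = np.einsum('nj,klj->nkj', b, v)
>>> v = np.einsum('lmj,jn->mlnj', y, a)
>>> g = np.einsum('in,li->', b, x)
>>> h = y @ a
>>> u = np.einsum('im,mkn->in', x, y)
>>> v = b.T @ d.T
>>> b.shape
(29, 2)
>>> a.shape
(2, 7)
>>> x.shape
(7, 29)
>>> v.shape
(2, 7)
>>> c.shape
()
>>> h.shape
(29, 2, 7)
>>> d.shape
(7, 29)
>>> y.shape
(29, 2, 2)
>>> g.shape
()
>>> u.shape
(7, 2)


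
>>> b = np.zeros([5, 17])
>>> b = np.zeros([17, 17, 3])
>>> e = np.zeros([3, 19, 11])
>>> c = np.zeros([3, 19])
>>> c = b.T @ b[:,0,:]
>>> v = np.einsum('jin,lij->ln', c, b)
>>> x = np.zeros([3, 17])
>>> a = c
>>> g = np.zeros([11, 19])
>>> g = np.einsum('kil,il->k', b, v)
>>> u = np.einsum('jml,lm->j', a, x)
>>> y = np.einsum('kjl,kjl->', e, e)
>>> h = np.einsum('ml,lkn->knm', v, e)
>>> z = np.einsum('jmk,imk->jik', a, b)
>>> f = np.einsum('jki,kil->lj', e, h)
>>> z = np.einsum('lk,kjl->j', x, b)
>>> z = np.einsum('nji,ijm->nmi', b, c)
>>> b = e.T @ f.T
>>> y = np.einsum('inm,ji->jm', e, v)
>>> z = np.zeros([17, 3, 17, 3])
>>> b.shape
(11, 19, 17)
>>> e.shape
(3, 19, 11)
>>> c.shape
(3, 17, 3)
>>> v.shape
(17, 3)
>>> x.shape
(3, 17)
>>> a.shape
(3, 17, 3)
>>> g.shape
(17,)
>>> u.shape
(3,)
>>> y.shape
(17, 11)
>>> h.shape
(19, 11, 17)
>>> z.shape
(17, 3, 17, 3)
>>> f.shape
(17, 3)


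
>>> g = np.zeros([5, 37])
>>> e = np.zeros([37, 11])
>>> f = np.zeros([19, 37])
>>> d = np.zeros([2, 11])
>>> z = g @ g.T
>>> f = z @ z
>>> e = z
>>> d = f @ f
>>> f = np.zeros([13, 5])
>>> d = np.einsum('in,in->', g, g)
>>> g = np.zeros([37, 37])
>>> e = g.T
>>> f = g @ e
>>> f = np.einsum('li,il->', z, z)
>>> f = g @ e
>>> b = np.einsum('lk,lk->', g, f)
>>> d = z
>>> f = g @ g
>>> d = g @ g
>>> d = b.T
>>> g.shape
(37, 37)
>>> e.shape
(37, 37)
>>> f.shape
(37, 37)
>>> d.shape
()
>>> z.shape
(5, 5)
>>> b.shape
()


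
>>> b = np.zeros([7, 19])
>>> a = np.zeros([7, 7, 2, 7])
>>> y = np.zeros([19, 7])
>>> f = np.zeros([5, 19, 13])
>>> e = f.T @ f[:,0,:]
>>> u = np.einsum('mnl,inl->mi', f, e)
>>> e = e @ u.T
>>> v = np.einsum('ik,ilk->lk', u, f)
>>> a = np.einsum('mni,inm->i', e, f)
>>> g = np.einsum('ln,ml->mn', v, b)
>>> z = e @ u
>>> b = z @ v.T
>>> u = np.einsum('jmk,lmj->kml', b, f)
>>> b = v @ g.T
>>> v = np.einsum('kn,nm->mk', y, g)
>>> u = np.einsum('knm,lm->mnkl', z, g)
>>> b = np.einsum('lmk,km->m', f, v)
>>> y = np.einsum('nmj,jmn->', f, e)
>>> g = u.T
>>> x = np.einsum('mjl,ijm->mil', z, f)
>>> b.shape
(19,)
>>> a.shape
(5,)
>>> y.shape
()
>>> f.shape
(5, 19, 13)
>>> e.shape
(13, 19, 5)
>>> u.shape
(13, 19, 13, 7)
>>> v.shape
(13, 19)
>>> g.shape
(7, 13, 19, 13)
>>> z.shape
(13, 19, 13)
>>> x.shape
(13, 5, 13)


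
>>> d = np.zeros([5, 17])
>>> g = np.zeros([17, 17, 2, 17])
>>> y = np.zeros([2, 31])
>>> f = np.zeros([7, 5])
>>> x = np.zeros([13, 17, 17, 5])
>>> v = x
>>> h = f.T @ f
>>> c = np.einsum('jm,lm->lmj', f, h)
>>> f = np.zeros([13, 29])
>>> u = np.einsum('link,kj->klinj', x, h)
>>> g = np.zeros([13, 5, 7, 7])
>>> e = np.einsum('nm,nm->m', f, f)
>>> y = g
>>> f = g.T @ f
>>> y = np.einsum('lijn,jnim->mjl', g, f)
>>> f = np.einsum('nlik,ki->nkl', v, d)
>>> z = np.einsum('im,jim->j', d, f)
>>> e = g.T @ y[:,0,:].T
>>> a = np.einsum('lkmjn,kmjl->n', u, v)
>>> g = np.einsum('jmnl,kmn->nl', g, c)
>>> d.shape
(5, 17)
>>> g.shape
(7, 7)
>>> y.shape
(29, 7, 13)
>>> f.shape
(13, 5, 17)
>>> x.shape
(13, 17, 17, 5)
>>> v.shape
(13, 17, 17, 5)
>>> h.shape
(5, 5)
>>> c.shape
(5, 5, 7)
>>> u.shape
(5, 13, 17, 17, 5)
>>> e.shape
(7, 7, 5, 29)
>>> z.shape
(13,)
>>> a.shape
(5,)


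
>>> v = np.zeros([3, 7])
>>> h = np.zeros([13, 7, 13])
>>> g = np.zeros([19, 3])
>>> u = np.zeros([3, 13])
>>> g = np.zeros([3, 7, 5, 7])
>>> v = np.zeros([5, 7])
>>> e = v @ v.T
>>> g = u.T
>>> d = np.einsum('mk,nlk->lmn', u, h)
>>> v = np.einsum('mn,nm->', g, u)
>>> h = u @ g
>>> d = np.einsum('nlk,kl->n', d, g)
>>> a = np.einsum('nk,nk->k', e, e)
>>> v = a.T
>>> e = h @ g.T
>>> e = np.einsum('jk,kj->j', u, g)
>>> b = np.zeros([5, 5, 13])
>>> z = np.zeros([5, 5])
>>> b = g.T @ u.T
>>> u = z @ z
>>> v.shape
(5,)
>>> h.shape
(3, 3)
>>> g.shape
(13, 3)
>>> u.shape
(5, 5)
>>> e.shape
(3,)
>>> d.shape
(7,)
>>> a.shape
(5,)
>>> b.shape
(3, 3)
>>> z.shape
(5, 5)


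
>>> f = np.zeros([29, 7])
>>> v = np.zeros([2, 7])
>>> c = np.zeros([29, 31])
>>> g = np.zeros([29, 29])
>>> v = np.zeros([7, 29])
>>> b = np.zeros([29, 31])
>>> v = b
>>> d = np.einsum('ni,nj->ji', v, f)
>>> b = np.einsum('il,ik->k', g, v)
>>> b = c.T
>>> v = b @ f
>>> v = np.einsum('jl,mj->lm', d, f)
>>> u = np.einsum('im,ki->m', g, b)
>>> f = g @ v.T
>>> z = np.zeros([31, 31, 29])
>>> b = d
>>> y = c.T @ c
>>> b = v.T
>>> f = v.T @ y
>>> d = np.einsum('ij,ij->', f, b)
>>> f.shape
(29, 31)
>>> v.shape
(31, 29)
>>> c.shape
(29, 31)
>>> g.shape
(29, 29)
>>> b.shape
(29, 31)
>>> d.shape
()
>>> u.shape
(29,)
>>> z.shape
(31, 31, 29)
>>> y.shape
(31, 31)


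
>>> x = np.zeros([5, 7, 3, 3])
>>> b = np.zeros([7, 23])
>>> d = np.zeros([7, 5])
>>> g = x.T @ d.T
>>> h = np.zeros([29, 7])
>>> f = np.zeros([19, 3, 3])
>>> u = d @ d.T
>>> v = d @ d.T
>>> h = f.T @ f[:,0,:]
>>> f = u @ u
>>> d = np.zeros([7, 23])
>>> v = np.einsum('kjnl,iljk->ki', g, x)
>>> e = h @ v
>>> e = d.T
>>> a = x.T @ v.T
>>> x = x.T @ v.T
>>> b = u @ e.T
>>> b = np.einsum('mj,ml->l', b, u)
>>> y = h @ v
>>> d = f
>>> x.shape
(3, 3, 7, 3)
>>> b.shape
(7,)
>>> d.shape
(7, 7)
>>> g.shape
(3, 3, 7, 7)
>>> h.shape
(3, 3, 3)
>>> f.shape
(7, 7)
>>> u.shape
(7, 7)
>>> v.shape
(3, 5)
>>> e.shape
(23, 7)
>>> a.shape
(3, 3, 7, 3)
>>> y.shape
(3, 3, 5)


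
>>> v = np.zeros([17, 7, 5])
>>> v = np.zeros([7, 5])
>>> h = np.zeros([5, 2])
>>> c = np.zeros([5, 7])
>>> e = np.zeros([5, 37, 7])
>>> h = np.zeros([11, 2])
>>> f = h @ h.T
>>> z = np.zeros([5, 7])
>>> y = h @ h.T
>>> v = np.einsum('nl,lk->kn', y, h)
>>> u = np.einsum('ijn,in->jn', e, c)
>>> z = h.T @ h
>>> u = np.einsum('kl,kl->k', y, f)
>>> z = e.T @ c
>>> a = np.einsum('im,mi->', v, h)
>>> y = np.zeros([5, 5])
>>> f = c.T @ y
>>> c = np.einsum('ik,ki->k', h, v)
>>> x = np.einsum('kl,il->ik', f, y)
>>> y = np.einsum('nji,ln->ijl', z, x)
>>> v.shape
(2, 11)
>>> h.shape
(11, 2)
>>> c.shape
(2,)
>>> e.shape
(5, 37, 7)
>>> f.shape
(7, 5)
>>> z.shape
(7, 37, 7)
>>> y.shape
(7, 37, 5)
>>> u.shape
(11,)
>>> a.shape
()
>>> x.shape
(5, 7)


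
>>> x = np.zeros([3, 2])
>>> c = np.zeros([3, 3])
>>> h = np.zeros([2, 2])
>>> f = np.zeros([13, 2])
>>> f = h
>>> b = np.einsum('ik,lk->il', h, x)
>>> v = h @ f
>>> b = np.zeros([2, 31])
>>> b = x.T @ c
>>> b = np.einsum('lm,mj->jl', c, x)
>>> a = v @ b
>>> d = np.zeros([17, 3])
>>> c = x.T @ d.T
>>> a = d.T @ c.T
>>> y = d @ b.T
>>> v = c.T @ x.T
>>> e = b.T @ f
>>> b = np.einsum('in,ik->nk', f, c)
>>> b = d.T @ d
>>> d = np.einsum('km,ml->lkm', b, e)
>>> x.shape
(3, 2)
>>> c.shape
(2, 17)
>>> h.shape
(2, 2)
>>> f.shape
(2, 2)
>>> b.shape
(3, 3)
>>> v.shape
(17, 3)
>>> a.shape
(3, 2)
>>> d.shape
(2, 3, 3)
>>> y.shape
(17, 2)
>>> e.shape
(3, 2)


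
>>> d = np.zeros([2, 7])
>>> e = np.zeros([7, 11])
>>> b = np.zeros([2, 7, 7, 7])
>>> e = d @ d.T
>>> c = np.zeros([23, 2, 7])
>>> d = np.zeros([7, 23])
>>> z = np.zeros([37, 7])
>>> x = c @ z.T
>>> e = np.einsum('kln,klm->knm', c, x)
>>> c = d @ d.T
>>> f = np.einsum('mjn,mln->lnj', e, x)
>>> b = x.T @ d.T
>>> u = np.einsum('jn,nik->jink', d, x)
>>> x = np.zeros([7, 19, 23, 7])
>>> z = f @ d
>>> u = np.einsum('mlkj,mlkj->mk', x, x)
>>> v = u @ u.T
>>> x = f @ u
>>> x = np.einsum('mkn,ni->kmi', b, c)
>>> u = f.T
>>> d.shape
(7, 23)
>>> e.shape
(23, 7, 37)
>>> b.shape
(37, 2, 7)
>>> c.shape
(7, 7)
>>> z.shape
(2, 37, 23)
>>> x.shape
(2, 37, 7)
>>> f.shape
(2, 37, 7)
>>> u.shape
(7, 37, 2)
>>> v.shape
(7, 7)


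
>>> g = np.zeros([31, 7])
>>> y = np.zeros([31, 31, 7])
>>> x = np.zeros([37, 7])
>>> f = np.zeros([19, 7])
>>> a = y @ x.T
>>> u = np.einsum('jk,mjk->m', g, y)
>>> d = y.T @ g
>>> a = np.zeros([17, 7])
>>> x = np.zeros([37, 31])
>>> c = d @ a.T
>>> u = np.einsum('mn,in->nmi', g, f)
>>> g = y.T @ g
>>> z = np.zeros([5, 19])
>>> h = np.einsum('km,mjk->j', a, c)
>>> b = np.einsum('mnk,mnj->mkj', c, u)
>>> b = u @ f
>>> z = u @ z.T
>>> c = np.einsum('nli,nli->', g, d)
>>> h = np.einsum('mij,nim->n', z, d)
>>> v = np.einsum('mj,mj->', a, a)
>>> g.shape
(7, 31, 7)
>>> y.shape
(31, 31, 7)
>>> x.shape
(37, 31)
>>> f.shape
(19, 7)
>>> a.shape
(17, 7)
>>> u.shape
(7, 31, 19)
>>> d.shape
(7, 31, 7)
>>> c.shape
()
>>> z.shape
(7, 31, 5)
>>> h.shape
(7,)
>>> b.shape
(7, 31, 7)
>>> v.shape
()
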